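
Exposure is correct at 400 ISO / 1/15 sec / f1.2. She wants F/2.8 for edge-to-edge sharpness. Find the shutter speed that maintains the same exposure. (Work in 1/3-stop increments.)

Aperture: f/1.2 → f/1.4 → f/1.6 → f/1.8 → f/2 → f/2.2 → f/2.5 → f/2.8 — 2 1/3 stops smaller aperture (darker).
Need 2 1/3 stops brighter from the shutter speed: 1/15 → 1/13 → 1/10 → 1/8 → 1/6 → 1/5 → 1/4 → 0.3.

0.3 s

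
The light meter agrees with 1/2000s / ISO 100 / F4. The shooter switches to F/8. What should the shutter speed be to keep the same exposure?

Aperture: f/4 → f/5.6 → f/8 — 2 stops stopped down (darker).
Need 2 stops brighter from the shutter speed: 1/2000 → 1/1000 → 1/500.

1/500s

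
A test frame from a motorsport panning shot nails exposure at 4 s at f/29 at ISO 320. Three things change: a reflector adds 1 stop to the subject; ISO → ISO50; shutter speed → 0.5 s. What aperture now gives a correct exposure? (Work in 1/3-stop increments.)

Scene light: 1 stop brighter.
ISO: 320 → 250 → 200 → 160 → 125 → 100 → 80 → 64 → 50 — 2 2/3 stops lower (darker).
Shutter speed: 4 → 3.2 → 2.5 → 2 → 1.6 → 1.3 → 1 → 0.8 → 0.6 → 0.5 — 3 stops faster (darker).
Net so far: 4 2/3 stops darker. Aperture: f/29 → f/25 → f/22 → f/20 → f/18 → f/16 → f/14 → f/13 → f/11 → f/10 → f/9 → f/8 → f/7.1 → f/6.3 → f/5.6.

f/5.6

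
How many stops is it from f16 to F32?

2 stops

f/16 → f/22 → f/32 — count the steps: 2 stops.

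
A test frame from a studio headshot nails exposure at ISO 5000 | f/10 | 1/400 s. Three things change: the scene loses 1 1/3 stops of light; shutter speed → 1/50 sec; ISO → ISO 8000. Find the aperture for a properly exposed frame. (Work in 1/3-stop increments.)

Scene light: 1 1/3 stops darker.
Shutter speed: 1/400 → 1/320 → 1/250 → 1/200 → 1/160 → 1/125 → 1/100 → 1/80 → 1/60 → 1/50 — 3 stops longer (brighter).
ISO: 5000 → 6400 → 8000 — 2/3 stop raised (brighter).
Net so far: 2 1/3 stops brighter. Aperture: f/10 → f/11 → f/13 → f/14 → f/16 → f/18 → f/20 → f/22.

f/22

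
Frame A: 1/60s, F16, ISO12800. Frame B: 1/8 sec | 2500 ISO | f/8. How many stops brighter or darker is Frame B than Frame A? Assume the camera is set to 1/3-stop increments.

Aperture: f/16 → f/14 → f/13 → f/11 → f/10 → f/9 → f/8 — 2 stops opened up (brighter).
Shutter speed: 1/60 → 1/50 → 1/40 → 1/30 → 1/25 → 1/20 → 1/15 → 1/13 → 1/10 → 1/8 — 3 stops slower (brighter).
ISO: 12800 → 10000 → 8000 → 6400 → 5000 → 4000 → 3200 → 2500 — 2 1/3 stops dropped (darker).
Net: +2 +3 −2 1/3 = +2 2/3 stops.

2 2/3 stops brighter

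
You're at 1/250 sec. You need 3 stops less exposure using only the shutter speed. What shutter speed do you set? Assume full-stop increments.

1/2000s

Shutter speed: 1/250 → 1/500 → 1/1000 → 1/2000 — 3 stops faster (darker).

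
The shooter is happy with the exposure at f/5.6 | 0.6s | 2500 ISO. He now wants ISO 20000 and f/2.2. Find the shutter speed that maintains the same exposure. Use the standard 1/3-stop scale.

ISO: 2500 → 3200 → 4000 → 5000 → 6400 → 8000 → 10000 → 12800 → 16000 → 20000 — 3 stops higher (brighter).
Aperture: f/5.6 → f/5 → f/4.5 → f/4 → f/3.5 → f/3.2 → f/2.8 → f/2.5 → f/2.2 — 2 2/3 stops larger aperture (brighter).
Net change so far: 5 2/3 stops brighter. Offset with the shutter speed: 0.6 → 0.5 → 0.4 → 0.3 → 1/4 → 1/5 → 1/6 → 1/8 → 1/10 → 1/13 → 1/15 → 1/20 → 1/25 → 1/30 → 1/40 → 1/50 → 1/60 → 1/80.

1/80s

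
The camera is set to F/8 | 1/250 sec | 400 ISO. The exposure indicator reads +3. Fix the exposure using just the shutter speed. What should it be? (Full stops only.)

Overexposed by 3 stops → need 3 stops darker.
Shutter speed: 1/250 → 1/500 → 1/1000 → 1/2000.

1/2000s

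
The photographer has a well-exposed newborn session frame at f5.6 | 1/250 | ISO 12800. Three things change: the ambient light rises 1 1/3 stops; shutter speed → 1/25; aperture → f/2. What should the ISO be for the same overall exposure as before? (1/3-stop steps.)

ISO 64

Scene light: 1 1/3 stops brighter.
Shutter speed: 1/250 → 1/200 → 1/160 → 1/125 → 1/100 → 1/80 → 1/60 → 1/50 → 1/40 → 1/30 → 1/25 — 3 1/3 stops longer (brighter).
Aperture: f/5.6 → f/5 → f/4.5 → f/4 → f/3.5 → f/3.2 → f/2.8 → f/2.5 → f/2.2 → f/2 — 3 stops larger aperture (brighter).
Net so far: 7 2/3 stops brighter. ISO: 12800 → 10000 → 8000 → 6400 → 5000 → 4000 → 3200 → 2500 → 2000 → 1600 → 1250 → 1000 → 800 → 640 → 500 → 400 → 320 → 250 → 200 → 160 → 125 → 100 → 80 → 64.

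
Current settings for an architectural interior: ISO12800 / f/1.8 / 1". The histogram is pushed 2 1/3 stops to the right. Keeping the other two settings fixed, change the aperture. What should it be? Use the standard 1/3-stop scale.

Overexposed by 2 1/3 stops → need 2 1/3 stops darker.
Aperture: f/1.8 → f/2 → f/2.2 → f/2.5 → f/2.8 → f/3.2 → f/3.5 → f/4.

f/4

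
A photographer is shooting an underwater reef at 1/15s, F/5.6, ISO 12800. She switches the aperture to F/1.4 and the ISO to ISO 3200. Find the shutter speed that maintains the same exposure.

1/60s

Aperture: f/5.6 → f/4 → f/2.8 → f/2 → f/1.4 — 4 stops wider (brighter).
ISO: 12800 → 6400 → 3200 — 2 stops dropped (darker).
Net change so far: 2 stops brighter. Offset with the shutter speed: 1/15 → 1/30 → 1/60.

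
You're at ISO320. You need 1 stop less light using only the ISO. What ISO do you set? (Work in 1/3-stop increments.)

ISO: 320 → 250 → 200 → 160 — 1 stop dropped (darker).

ISO 160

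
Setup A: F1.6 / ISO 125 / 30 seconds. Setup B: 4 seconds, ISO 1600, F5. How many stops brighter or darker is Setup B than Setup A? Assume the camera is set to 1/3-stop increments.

Aperture: f/1.6 → f/1.8 → f/2 → f/2.2 → f/2.5 → f/2.8 → f/3.2 → f/3.5 → f/4 → f/4.5 → f/5 — 3 1/3 stops narrower (darker).
Shutter speed: 30 → 25 → 20 → 15 → 13 → 10 → 8 → 6 → 5 → 4 — 3 stops shorter (darker).
ISO: 125 → 160 → 200 → 250 → 320 → 400 → 500 → 640 → 800 → 1000 → 1250 → 1600 — 3 2/3 stops higher (brighter).
Net: −3 1/3 −3 +3 2/3 = −2 2/3 stops.

2 2/3 stops darker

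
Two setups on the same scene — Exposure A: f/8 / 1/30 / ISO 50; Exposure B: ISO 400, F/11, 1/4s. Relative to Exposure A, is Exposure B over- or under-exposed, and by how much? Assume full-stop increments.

Aperture: f/8 → f/11 — 1 stop stopped down (darker).
Shutter speed: 1/30 → 1/15 → 1/8 → 1/4 — 3 stops slower (brighter).
ISO: 50 → 100 → 200 → 400 — 3 stops higher (brighter).
Net: −1 +3 +3 = +5 stops.

5 stops brighter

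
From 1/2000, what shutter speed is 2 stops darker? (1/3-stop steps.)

Shutter speed: 1/2000 → 1/2500 → 1/3200 → 1/4000 → 1/5000 → 1/6400 → 1/8000 — 2 stops shorter (darker).

1/8000s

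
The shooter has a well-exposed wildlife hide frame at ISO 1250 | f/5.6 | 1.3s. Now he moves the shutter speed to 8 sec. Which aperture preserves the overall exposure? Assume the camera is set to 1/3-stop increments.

f/14

Shutter speed: 1.3 → 1.6 → 2 → 2.5 → 3.2 → 4 → 5 → 6 → 8 — 2 2/3 stops slower (brighter).
Need 2 2/3 stops darker from the aperture: f/5.6 → f/6.3 → f/7.1 → f/8 → f/9 → f/10 → f/11 → f/13 → f/14.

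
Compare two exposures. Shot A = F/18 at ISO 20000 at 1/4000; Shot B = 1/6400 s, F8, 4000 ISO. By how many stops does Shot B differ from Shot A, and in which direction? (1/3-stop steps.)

Aperture: f/18 → f/16 → f/14 → f/13 → f/11 → f/10 → f/9 → f/8 — 2 1/3 stops larger aperture (brighter).
Shutter speed: 1/4000 → 1/5000 → 1/6400 — 2/3 stop faster (darker).
ISO: 20000 → 16000 → 12800 → 10000 → 8000 → 6400 → 5000 → 4000 — 2 1/3 stops lower (darker).
Net: +2 1/3 −2/3 −2 1/3 = −2/3 stops.

2/3 stop darker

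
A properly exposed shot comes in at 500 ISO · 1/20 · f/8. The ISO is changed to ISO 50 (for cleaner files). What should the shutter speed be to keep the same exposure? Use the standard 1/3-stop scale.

0.5 s

ISO: 500 → 400 → 320 → 250 → 200 → 160 → 125 → 100 → 80 → 64 → 50 — 3 1/3 stops dropped (darker).
Need 3 1/3 stops brighter from the shutter speed: 1/20 → 1/15 → 1/13 → 1/10 → 1/8 → 1/6 → 1/5 → 1/4 → 0.3 → 0.4 → 0.5.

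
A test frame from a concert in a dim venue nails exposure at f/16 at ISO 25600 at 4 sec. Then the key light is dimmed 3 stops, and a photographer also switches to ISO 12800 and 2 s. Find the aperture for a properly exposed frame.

Scene light: 3 stops darker.
ISO: 25600 → 12800 — 1 stop lower (darker).
Shutter speed: 4 → 2 — 1 stop shorter (darker).
Net so far: 5 stops darker. Aperture: f/16 → f/11 → f/8 → f/5.6 → f/4 → f/2.8.

f/2.8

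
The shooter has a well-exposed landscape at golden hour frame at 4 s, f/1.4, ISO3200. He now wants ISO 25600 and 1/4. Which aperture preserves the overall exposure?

ISO: 3200 → 6400 → 12800 → 25600 — 3 stops higher (brighter).
Shutter speed: 4 → 2 → 1 → 1/2 → 1/4 — 4 stops faster (darker).
Net change so far: 1 stop darker. Offset with the aperture: f/1.4 → f/1.0.

f/1.0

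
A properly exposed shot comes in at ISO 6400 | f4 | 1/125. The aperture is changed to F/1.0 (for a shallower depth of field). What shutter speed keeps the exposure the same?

Aperture: f/4 → f/2.8 → f/2 → f/1.4 → f/1.0 — 4 stops wider (brighter).
Need 4 stops darker from the shutter speed: 1/125 → 1/250 → 1/500 → 1/1000 → 1/2000.

1/2000s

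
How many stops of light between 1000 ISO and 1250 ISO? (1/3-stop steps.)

1000 → 1250 — count the steps: 1 third-stops = 1/3 stop.

1/3 stop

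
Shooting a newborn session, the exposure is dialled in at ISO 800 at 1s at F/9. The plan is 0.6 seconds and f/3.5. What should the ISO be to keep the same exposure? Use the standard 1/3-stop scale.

ISO 200

Shutter speed: 1 → 0.8 → 0.6 — 2/3 stop shorter (darker).
Aperture: f/9 → f/8 → f/7.1 → f/6.3 → f/5.6 → f/5 → f/4.5 → f/4 → f/3.5 — 2 2/3 stops opened up (brighter).
Net change so far: 2 stops brighter. Offset with the ISO: 800 → 640 → 500 → 400 → 320 → 250 → 200.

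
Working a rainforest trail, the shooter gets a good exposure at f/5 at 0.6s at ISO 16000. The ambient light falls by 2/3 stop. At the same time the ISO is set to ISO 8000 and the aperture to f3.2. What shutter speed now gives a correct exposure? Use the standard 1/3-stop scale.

Scene light: 2/3 stop darker.
ISO: 16000 → 12800 → 10000 → 8000 — 1 stop dropped (darker).
Aperture: f/5 → f/4.5 → f/4 → f/3.5 → f/3.2 — 1 1/3 stops larger aperture (brighter).
Net so far: 1/3 stop darker. Shutter speed: 0.6 → 0.8.

0.8 s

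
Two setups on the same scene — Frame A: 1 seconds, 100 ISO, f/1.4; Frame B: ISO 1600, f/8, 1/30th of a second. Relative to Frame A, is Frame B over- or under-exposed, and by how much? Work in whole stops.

6 stops darker

Aperture: f/1.4 → f/2 → f/2.8 → f/4 → f/5.6 → f/8 — 5 stops narrower (darker).
Shutter speed: 1 → 1/2 → 1/4 → 1/8 → 1/15 → 1/30 — 5 stops shorter (darker).
ISO: 100 → 200 → 400 → 800 → 1600 — 4 stops raised (brighter).
Net: −5 −5 +4 = −6 stops.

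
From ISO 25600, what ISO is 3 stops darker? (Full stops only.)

ISO 3200

ISO: 25600 → 12800 → 6400 → 3200 — 3 stops lower (darker).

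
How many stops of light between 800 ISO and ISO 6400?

800 → 1600 → 3200 → 6400 — count the steps: 3 stops.

3 stops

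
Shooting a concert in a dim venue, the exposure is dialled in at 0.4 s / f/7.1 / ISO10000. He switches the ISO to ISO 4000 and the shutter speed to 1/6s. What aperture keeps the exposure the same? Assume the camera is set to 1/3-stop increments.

f/2.8

ISO: 10000 → 8000 → 6400 → 5000 → 4000 — 1 1/3 stops dropped (darker).
Shutter speed: 0.4 → 0.3 → 1/4 → 1/5 → 1/6 — 1 1/3 stops shorter (darker).
Net change so far: 2 2/3 stops darker. Offset with the aperture: f/7.1 → f/6.3 → f/5.6 → f/5 → f/4.5 → f/4 → f/3.5 → f/3.2 → f/2.8.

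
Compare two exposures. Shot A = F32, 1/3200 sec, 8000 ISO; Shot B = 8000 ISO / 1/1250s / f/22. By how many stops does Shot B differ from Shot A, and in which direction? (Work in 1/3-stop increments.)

Aperture: f/32 → f/29 → f/25 → f/22 — 1 stop wider (brighter).
Shutter speed: 1/3200 → 1/2500 → 1/2000 → 1/1600 → 1/1250 — 1 1/3 stops slower (brighter).
ISO: unchanged.
Net: +1 +1 1/3 = +2 1/3 stops.

2 1/3 stops brighter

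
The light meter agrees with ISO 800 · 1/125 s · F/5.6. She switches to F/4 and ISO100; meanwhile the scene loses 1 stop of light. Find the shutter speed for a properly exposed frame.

Scene light: 1 stop darker.
Aperture: f/5.6 → f/4 — 1 stop opened up (brighter).
ISO: 800 → 400 → 200 → 100 — 3 stops lower (darker).
Net so far: 3 stops darker. Shutter speed: 1/125 → 1/60 → 1/30 → 1/15.

1/15s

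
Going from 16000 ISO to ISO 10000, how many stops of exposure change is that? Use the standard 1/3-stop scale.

16000 → 12800 → 10000 — count the steps: 2 third-stops = 2/3 stop.

2/3 stop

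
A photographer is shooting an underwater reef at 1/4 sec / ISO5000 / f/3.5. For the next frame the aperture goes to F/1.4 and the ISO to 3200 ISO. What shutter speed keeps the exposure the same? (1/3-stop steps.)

Aperture: f/3.5 → f/3.2 → f/2.8 → f/2.5 → f/2.2 → f/2 → f/1.8 → f/1.6 → f/1.4 — 2 2/3 stops wider (brighter).
ISO: 5000 → 4000 → 3200 — 2/3 stop dropped (darker).
Net change so far: 2 stops brighter. Offset with the shutter speed: 1/4 → 1/5 → 1/6 → 1/8 → 1/10 → 1/13 → 1/15.

1/15s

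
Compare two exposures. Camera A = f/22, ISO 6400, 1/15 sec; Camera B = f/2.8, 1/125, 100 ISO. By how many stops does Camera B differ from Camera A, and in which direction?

Aperture: f/22 → f/16 → f/11 → f/8 → f/5.6 → f/4 → f/2.8 — 6 stops larger aperture (brighter).
Shutter speed: 1/15 → 1/30 → 1/60 → 1/125 — 3 stops shorter (darker).
ISO: 6400 → 3200 → 1600 → 800 → 400 → 200 → 100 — 6 stops lower (darker).
Net: +6 −3 −6 = −3 stops.

3 stops darker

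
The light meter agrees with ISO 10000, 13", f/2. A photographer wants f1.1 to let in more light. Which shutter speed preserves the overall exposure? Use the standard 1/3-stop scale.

4 s

Aperture: f/2 → f/1.8 → f/1.6 → f/1.4 → f/1.2 → f/1.1 — 1 2/3 stops larger aperture (brighter).
Need 1 2/3 stops darker from the shutter speed: 13 → 10 → 8 → 6 → 5 → 4.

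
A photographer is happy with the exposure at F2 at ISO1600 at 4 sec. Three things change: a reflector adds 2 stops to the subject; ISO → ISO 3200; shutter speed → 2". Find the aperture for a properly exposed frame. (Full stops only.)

f/4

Scene light: 2 stops brighter.
ISO: 1600 → 3200 — 1 stop raised (brighter).
Shutter speed: 4 → 2 — 1 stop faster (darker).
Net so far: 2 stops brighter. Aperture: f/2 → f/2.8 → f/4.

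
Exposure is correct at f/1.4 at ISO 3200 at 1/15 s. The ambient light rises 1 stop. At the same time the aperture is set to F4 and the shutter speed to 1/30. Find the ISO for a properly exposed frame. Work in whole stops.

Scene light: 1 stop brighter.
Aperture: f/1.4 → f/2 → f/2.8 → f/4 — 3 stops smaller aperture (darker).
Shutter speed: 1/15 → 1/30 — 1 stop shorter (darker).
Net so far: 3 stops darker. ISO: 3200 → 6400 → 12800 → 25600.

ISO 25600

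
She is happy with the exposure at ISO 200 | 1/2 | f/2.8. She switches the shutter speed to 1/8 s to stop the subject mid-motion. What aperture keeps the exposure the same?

f/1.4

Shutter speed: 1/2 → 1/4 → 1/8 — 2 stops faster (darker).
Need 2 stops brighter from the aperture: f/2.8 → f/2 → f/1.4.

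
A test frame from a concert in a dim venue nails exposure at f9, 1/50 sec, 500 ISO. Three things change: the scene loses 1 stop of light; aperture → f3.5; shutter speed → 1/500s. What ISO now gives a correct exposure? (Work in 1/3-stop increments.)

ISO 1600

Scene light: 1 stop darker.
Aperture: f/9 → f/8 → f/7.1 → f/6.3 → f/5.6 → f/5 → f/4.5 → f/4 → f/3.5 — 2 2/3 stops larger aperture (brighter).
Shutter speed: 1/50 → 1/60 → 1/80 → 1/100 → 1/125 → 1/160 → 1/200 → 1/250 → 1/320 → 1/400 → 1/500 — 3 1/3 stops shorter (darker).
Net so far: 1 2/3 stops darker. ISO: 500 → 640 → 800 → 1000 → 1250 → 1600.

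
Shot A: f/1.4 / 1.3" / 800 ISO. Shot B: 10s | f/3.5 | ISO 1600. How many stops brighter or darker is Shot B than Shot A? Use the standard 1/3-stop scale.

1 1/3 stops brighter

Aperture: f/1.4 → f/1.6 → f/1.8 → f/2 → f/2.2 → f/2.5 → f/2.8 → f/3.2 → f/3.5 — 2 2/3 stops stopped down (darker).
Shutter speed: 1.3 → 1.6 → 2 → 2.5 → 3.2 → 4 → 5 → 6 → 8 → 10 — 3 stops slower (brighter).
ISO: 800 → 1000 → 1250 → 1600 — 1 stop higher (brighter).
Net: −2 2/3 +3 +1 = +1 1/3 stops.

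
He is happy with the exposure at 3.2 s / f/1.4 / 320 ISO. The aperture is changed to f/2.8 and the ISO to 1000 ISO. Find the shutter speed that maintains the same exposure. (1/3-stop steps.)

Aperture: f/1.4 → f/1.6 → f/1.8 → f/2 → f/2.2 → f/2.5 → f/2.8 — 2 stops stopped down (darker).
ISO: 320 → 400 → 500 → 640 → 800 → 1000 — 1 2/3 stops raised (brighter).
Net change so far: 1/3 stop darker. Offset with the shutter speed: 3.2 → 4.

4 s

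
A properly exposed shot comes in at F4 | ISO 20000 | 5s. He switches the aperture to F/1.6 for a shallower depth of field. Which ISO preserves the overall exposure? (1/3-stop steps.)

ISO 3200

Aperture: f/4 → f/3.5 → f/3.2 → f/2.8 → f/2.5 → f/2.2 → f/2 → f/1.8 → f/1.6 — 2 2/3 stops opened up (brighter).
Need 2 2/3 stops darker from the ISO: 20000 → 16000 → 12800 → 10000 → 8000 → 6400 → 5000 → 4000 → 3200.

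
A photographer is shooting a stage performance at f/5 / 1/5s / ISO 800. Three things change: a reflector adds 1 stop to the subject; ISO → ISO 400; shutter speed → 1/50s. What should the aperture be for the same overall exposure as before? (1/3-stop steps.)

Scene light: 1 stop brighter.
ISO: 800 → 640 → 500 → 400 — 1 stop lower (darker).
Shutter speed: 1/5 → 1/6 → 1/8 → 1/10 → 1/13 → 1/15 → 1/20 → 1/25 → 1/30 → 1/40 → 1/50 — 3 1/3 stops shorter (darker).
Net so far: 3 1/3 stops darker. Aperture: f/5 → f/4.5 → f/4 → f/3.5 → f/3.2 → f/2.8 → f/2.5 → f/2.2 → f/2 → f/1.8 → f/1.6.

f/1.6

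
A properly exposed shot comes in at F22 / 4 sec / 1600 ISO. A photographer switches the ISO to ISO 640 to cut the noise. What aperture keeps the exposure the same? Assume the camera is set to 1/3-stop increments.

ISO: 1600 → 1250 → 1000 → 800 → 640 — 1 1/3 stops dropped (darker).
Need 1 1/3 stops brighter from the aperture: f/22 → f/20 → f/18 → f/16 → f/14.

f/14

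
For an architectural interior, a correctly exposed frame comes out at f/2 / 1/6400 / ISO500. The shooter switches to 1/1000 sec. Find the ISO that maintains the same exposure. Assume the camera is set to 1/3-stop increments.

Shutter speed: 1/6400 → 1/5000 → 1/4000 → 1/3200 → 1/2500 → 1/2000 → 1/1600 → 1/1250 → 1/1000 — 2 2/3 stops slower (brighter).
Need 2 2/3 stops darker from the ISO: 500 → 400 → 320 → 250 → 200 → 160 → 125 → 100 → 80.

ISO 80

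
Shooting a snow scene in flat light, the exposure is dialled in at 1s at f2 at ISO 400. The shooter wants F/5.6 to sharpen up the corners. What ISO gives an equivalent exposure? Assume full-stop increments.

ISO 3200

Aperture: f/2 → f/2.8 → f/4 → f/5.6 — 3 stops stopped down (darker).
Need 3 stops brighter from the ISO: 400 → 800 → 1600 → 3200.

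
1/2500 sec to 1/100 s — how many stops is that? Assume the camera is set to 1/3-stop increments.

4 2/3 stops

1/2500 → 1/2000 → 1/1600 → 1/1250 → 1/1000 → 1/800 → 1/640 → 1/500 → 1/400 → 1/320 → 1/250 → 1/200 → 1/160 → 1/125 → 1/100 — count the steps: 14 third-stops = 4 2/3 stops.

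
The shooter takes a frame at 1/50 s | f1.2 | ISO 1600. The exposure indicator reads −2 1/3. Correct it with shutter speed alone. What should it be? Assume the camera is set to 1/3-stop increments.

Underexposed by 2 1/3 stops → need 2 1/3 stops brighter.
Shutter speed: 1/50 → 1/40 → 1/30 → 1/25 → 1/20 → 1/15 → 1/13 → 1/10.

1/10s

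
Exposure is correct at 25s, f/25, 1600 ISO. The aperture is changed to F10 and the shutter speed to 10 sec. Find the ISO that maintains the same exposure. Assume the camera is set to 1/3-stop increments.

ISO 640

Aperture: f/25 → f/22 → f/20 → f/18 → f/16 → f/14 → f/13 → f/11 → f/10 — 2 2/3 stops wider (brighter).
Shutter speed: 25 → 20 → 15 → 13 → 10 — 1 1/3 stops faster (darker).
Net change so far: 1 1/3 stops brighter. Offset with the ISO: 1600 → 1250 → 1000 → 800 → 640.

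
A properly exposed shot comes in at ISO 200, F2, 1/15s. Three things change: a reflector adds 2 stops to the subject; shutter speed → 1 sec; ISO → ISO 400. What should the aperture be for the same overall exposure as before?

f/22

Scene light: 2 stops brighter.
Shutter speed: 1/15 → 1/8 → 1/4 → 1/2 → 1 — 4 stops longer (brighter).
ISO: 200 → 400 — 1 stop raised (brighter).
Net so far: 7 stops brighter. Aperture: f/2 → f/2.8 → f/4 → f/5.6 → f/8 → f/11 → f/16 → f/22.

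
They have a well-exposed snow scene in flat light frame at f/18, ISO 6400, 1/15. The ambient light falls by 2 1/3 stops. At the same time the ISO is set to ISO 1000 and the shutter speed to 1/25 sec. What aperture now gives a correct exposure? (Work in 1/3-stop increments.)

f/2.5

Scene light: 2 1/3 stops darker.
ISO: 6400 → 5000 → 4000 → 3200 → 2500 → 2000 → 1600 → 1250 → 1000 — 2 2/3 stops dropped (darker).
Shutter speed: 1/15 → 1/20 → 1/25 — 2/3 stop shorter (darker).
Net so far: 5 2/3 stops darker. Aperture: f/18 → f/16 → f/14 → f/13 → f/11 → f/10 → f/9 → f/8 → f/7.1 → f/6.3 → f/5.6 → f/5 → f/4.5 → f/4 → f/3.5 → f/3.2 → f/2.8 → f/2.5.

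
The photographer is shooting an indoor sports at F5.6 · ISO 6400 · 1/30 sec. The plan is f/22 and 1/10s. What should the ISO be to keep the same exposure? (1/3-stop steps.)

Aperture: f/5.6 → f/6.3 → f/7.1 → f/8 → f/9 → f/10 → f/11 → f/13 → f/14 → f/16 → f/18 → f/20 → f/22 — 4 stops stopped down (darker).
Shutter speed: 1/30 → 1/25 → 1/20 → 1/15 → 1/13 → 1/10 — 1 2/3 stops longer (brighter).
Net change so far: 2 1/3 stops darker. Offset with the ISO: 6400 → 8000 → 10000 → 12800 → 16000 → 20000 → 25600 → 32000.

ISO 32000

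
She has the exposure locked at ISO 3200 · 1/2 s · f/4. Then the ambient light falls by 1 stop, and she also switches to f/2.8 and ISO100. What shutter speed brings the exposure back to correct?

15 s

Scene light: 1 stop darker.
Aperture: f/4 → f/2.8 — 1 stop opened up (brighter).
ISO: 3200 → 1600 → 800 → 400 → 200 → 100 — 5 stops lower (darker).
Net so far: 5 stops darker. Shutter speed: 1/2 → 1 → 2 → 4 → 8 → 15.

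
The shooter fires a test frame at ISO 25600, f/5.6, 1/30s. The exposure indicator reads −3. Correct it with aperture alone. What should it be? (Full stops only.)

Underexposed by 3 stops → need 3 stops brighter.
Aperture: f/5.6 → f/4 → f/2.8 → f/2.

f/2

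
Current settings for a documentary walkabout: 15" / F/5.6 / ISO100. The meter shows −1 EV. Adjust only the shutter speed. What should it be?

Underexposed by 1 stop → need 1 stop brighter.
Shutter speed: 15 → 30.

30 s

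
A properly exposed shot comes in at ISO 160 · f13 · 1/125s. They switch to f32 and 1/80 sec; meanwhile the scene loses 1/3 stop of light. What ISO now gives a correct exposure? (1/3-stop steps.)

Scene light: 1/3 stop darker.
Aperture: f/13 → f/14 → f/16 → f/18 → f/20 → f/22 → f/25 → f/29 → f/32 — 2 2/3 stops smaller aperture (darker).
Shutter speed: 1/125 → 1/100 → 1/80 — 2/3 stop slower (brighter).
Net so far: 2 1/3 stops darker. ISO: 160 → 200 → 250 → 320 → 400 → 500 → 640 → 800.

ISO 800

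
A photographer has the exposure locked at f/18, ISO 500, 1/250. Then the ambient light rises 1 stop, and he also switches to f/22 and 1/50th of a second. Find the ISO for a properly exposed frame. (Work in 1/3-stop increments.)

Scene light: 1 stop brighter.
Aperture: f/18 → f/20 → f/22 — 2/3 stop smaller aperture (darker).
Shutter speed: 1/250 → 1/200 → 1/160 → 1/125 → 1/100 → 1/80 → 1/60 → 1/50 — 2 1/3 stops longer (brighter).
Net so far: 2 2/3 stops brighter. ISO: 500 → 400 → 320 → 250 → 200 → 160 → 125 → 100 → 80.

ISO 80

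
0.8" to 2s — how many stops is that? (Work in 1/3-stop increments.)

0.8 → 1 → 1.3 → 1.6 → 2 — count the steps: 4 third-stops = 1 1/3 stops.

1 1/3 stops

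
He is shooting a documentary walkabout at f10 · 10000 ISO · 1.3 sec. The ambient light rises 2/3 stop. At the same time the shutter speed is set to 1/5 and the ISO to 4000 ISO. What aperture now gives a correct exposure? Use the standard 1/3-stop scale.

Scene light: 2/3 stop brighter.
Shutter speed: 1.3 → 1 → 0.8 → 0.6 → 0.5 → 0.4 → 0.3 → 1/4 → 1/5 — 2 2/3 stops faster (darker).
ISO: 10000 → 8000 → 6400 → 5000 → 4000 — 1 1/3 stops dropped (darker).
Net so far: 3 1/3 stops darker. Aperture: f/10 → f/9 → f/8 → f/7.1 → f/6.3 → f/5.6 → f/5 → f/4.5 → f/4 → f/3.5 → f/3.2.

f/3.2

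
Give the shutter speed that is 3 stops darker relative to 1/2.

1/15s

Shutter speed: 1/2 → 1/4 → 1/8 → 1/15 — 3 stops faster (darker).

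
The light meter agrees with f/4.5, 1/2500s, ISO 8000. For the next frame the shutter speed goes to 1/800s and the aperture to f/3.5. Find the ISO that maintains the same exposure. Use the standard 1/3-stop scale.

Shutter speed: 1/2500 → 1/2000 → 1/1600 → 1/1250 → 1/1000 → 1/800 — 1 2/3 stops longer (brighter).
Aperture: f/4.5 → f/4 → f/3.5 — 2/3 stop wider (brighter).
Net change so far: 2 1/3 stops brighter. Offset with the ISO: 8000 → 6400 → 5000 → 4000 → 3200 → 2500 → 2000 → 1600.

ISO 1600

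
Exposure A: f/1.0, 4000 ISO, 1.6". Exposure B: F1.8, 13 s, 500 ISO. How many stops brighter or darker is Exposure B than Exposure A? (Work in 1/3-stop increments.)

Aperture: f/1.0 → f/1.1 → f/1.2 → f/1.4 → f/1.6 → f/1.8 — 1 2/3 stops narrower (darker).
Shutter speed: 1.6 → 2 → 2.5 → 3.2 → 4 → 5 → 6 → 8 → 10 → 13 — 3 stops slower (brighter).
ISO: 4000 → 3200 → 2500 → 2000 → 1600 → 1250 → 1000 → 800 → 640 → 500 — 3 stops lower (darker).
Net: −1 2/3 +3 −3 = −1 2/3 stops.

1 2/3 stops darker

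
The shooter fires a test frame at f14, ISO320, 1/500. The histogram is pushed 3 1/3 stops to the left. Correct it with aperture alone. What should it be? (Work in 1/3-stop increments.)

f/4.5

Underexposed by 3 1/3 stops → need 3 1/3 stops brighter.
Aperture: f/14 → f/13 → f/11 → f/10 → f/9 → f/8 → f/7.1 → f/6.3 → f/5.6 → f/5 → f/4.5.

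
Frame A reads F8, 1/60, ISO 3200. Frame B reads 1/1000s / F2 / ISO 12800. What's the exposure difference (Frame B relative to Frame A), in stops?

Aperture: f/8 → f/5.6 → f/4 → f/2.8 → f/2 — 4 stops wider (brighter).
Shutter speed: 1/60 → 1/125 → 1/250 → 1/500 → 1/1000 — 4 stops shorter (darker).
ISO: 3200 → 6400 → 12800 — 2 stops raised (brighter).
Net: +4 −4 +2 = +2 stops.

2 stops brighter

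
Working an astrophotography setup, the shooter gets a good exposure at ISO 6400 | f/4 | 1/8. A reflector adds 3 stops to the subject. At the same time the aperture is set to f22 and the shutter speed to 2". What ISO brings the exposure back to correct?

Scene light: 3 stops brighter.
Aperture: f/4 → f/5.6 → f/8 → f/11 → f/16 → f/22 — 5 stops smaller aperture (darker).
Shutter speed: 1/8 → 1/4 → 1/2 → 1 → 2 — 4 stops longer (brighter).
Net so far: 2 stops brighter. ISO: 6400 → 3200 → 1600.

ISO 1600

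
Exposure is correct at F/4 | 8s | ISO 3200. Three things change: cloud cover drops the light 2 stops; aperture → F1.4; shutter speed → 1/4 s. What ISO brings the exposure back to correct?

ISO 51200

Scene light: 2 stops darker.
Aperture: f/4 → f/2.8 → f/2 → f/1.4 — 3 stops wider (brighter).
Shutter speed: 8 → 4 → 2 → 1 → 1/2 → 1/4 — 5 stops shorter (darker).
Net so far: 4 stops darker. ISO: 3200 → 6400 → 12800 → 25600 → 51200.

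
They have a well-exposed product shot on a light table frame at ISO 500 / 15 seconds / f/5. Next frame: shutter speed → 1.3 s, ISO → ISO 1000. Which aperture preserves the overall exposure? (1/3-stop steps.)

Shutter speed: 15 → 13 → 10 → 8 → 6 → 5 → 4 → 3.2 → 2.5 → 2 → 1.6 → 1.3 — 3 2/3 stops faster (darker).
ISO: 500 → 640 → 800 → 1000 — 1 stop raised (brighter).
Net change so far: 2 2/3 stops darker. Offset with the aperture: f/5 → f/4.5 → f/4 → f/3.5 → f/3.2 → f/2.8 → f/2.5 → f/2.2 → f/2.

f/2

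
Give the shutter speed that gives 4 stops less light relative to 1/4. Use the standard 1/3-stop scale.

1/60s

Shutter speed: 1/4 → 1/5 → 1/6 → 1/8 → 1/10 → 1/13 → 1/15 → 1/20 → 1/25 → 1/30 → 1/40 → 1/50 → 1/60 — 4 stops shorter (darker).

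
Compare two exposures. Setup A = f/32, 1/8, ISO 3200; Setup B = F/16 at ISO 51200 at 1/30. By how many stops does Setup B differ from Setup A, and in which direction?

Aperture: f/32 → f/22 → f/16 — 2 stops wider (brighter).
Shutter speed: 1/8 → 1/15 → 1/30 — 2 stops shorter (darker).
ISO: 3200 → 6400 → 12800 → 25600 → 51200 — 4 stops higher (brighter).
Net: +2 −2 +4 = +4 stops.

4 stops brighter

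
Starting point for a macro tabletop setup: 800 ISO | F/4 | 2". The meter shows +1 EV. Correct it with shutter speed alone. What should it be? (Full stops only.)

Overexposed by 1 stop → need 1 stop darker.
Shutter speed: 2 → 1.

1 s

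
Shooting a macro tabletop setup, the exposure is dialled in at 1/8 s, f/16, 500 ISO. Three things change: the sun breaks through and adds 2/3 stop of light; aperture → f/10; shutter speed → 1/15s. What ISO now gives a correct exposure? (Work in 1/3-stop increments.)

ISO 250

Scene light: 2/3 stop brighter.
Aperture: f/16 → f/14 → f/13 → f/11 → f/10 — 1 1/3 stops opened up (brighter).
Shutter speed: 1/8 → 1/10 → 1/13 → 1/15 — 1 stop shorter (darker).
Net so far: 1 stop brighter. ISO: 500 → 400 → 320 → 250.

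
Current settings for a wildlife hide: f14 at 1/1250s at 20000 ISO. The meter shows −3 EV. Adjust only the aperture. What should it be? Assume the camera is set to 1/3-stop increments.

f/5

Underexposed by 3 stops → need 3 stops brighter.
Aperture: f/14 → f/13 → f/11 → f/10 → f/9 → f/8 → f/7.1 → f/6.3 → f/5.6 → f/5.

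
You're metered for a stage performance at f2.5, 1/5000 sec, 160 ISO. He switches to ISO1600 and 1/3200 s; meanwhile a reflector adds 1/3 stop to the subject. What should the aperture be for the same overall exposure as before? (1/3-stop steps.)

f/11

Scene light: 1/3 stop brighter.
ISO: 160 → 200 → 250 → 320 → 400 → 500 → 640 → 800 → 1000 → 1250 → 1600 — 3 1/3 stops higher (brighter).
Shutter speed: 1/5000 → 1/4000 → 1/3200 — 2/3 stop longer (brighter).
Net so far: 4 1/3 stops brighter. Aperture: f/2.5 → f/2.8 → f/3.2 → f/3.5 → f/4 → f/4.5 → f/5 → f/5.6 → f/6.3 → f/7.1 → f/8 → f/9 → f/10 → f/11.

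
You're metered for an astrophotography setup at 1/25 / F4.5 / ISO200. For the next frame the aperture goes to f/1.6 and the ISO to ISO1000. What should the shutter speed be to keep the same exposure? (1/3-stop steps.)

Aperture: f/4.5 → f/4 → f/3.5 → f/3.2 → f/2.8 → f/2.5 → f/2.2 → f/2 → f/1.8 → f/1.6 — 3 stops opened up (brighter).
ISO: 200 → 250 → 320 → 400 → 500 → 640 → 800 → 1000 — 2 1/3 stops raised (brighter).
Net change so far: 5 1/3 stops brighter. Offset with the shutter speed: 1/25 → 1/30 → 1/40 → 1/50 → 1/60 → 1/80 → 1/100 → 1/125 → 1/160 → 1/200 → 1/250 → 1/320 → 1/400 → 1/500 → 1/640 → 1/800 → 1/1000.

1/1000s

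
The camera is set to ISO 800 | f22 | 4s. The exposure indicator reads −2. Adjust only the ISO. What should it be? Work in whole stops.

Underexposed by 2 stops → need 2 stops brighter.
ISO: 800 → 1600 → 3200.

ISO 3200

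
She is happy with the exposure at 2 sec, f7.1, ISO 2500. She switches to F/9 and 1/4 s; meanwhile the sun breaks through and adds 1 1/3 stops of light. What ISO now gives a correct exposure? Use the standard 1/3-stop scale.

ISO 12800

Scene light: 1 1/3 stops brighter.
Aperture: f/7.1 → f/8 → f/9 — 2/3 stop smaller aperture (darker).
Shutter speed: 2 → 1.6 → 1.3 → 1 → 0.8 → 0.6 → 0.5 → 0.4 → 0.3 → 1/4 — 3 stops faster (darker).
Net so far: 2 1/3 stops darker. ISO: 2500 → 3200 → 4000 → 5000 → 6400 → 8000 → 10000 → 12800.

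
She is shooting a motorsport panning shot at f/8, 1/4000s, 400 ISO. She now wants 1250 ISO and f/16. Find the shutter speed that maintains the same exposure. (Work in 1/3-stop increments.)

1/3200s

ISO: 400 → 500 → 640 → 800 → 1000 → 1250 — 1 2/3 stops higher (brighter).
Aperture: f/8 → f/9 → f/10 → f/11 → f/13 → f/14 → f/16 — 2 stops stopped down (darker).
Net change so far: 1/3 stop darker. Offset with the shutter speed: 1/4000 → 1/3200.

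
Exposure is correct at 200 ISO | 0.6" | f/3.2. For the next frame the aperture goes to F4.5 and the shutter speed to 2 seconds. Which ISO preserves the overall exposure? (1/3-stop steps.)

Aperture: f/3.2 → f/3.5 → f/4 → f/4.5 — 1 stop stopped down (darker).
Shutter speed: 0.6 → 0.8 → 1 → 1.3 → 1.6 → 2 — 1 2/3 stops slower (brighter).
Net change so far: 2/3 stop brighter. Offset with the ISO: 200 → 160 → 125.

ISO 125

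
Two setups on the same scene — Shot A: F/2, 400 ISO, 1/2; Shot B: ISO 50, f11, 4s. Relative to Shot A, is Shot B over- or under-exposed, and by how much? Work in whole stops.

5 stops darker

Aperture: f/2 → f/2.8 → f/4 → f/5.6 → f/8 → f/11 — 5 stops stopped down (darker).
Shutter speed: 1/2 → 1 → 2 → 4 — 3 stops longer (brighter).
ISO: 400 → 200 → 100 → 50 — 3 stops lower (darker).
Net: −5 +3 −3 = −5 stops.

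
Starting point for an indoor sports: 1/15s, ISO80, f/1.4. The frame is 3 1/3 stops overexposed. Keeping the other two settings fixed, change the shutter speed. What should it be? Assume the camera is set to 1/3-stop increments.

Overexposed by 3 1/3 stops → need 3 1/3 stops darker.
Shutter speed: 1/15 → 1/20 → 1/25 → 1/30 → 1/40 → 1/50 → 1/60 → 1/80 → 1/100 → 1/125 → 1/160.

1/160s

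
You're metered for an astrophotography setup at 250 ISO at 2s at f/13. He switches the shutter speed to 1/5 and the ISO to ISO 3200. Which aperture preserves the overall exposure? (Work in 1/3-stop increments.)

Shutter speed: 2 → 1.6 → 1.3 → 1 → 0.8 → 0.6 → 0.5 → 0.4 → 0.3 → 1/4 → 1/5 — 3 1/3 stops shorter (darker).
ISO: 250 → 320 → 400 → 500 → 640 → 800 → 1000 → 1250 → 1600 → 2000 → 2500 → 3200 — 3 2/3 stops higher (brighter).
Net change so far: 1/3 stop brighter. Offset with the aperture: f/13 → f/14.

f/14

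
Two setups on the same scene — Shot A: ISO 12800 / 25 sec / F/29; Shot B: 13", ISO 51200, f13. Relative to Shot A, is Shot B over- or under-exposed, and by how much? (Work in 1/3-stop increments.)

3 1/3 stops brighter

Aperture: f/29 → f/25 → f/22 → f/20 → f/18 → f/16 → f/14 → f/13 — 2 1/3 stops wider (brighter).
Shutter speed: 25 → 20 → 15 → 13 — 1 stop faster (darker).
ISO: 12800 → 16000 → 20000 → 25600 → 32000 → 40000 → 51200 — 2 stops higher (brighter).
Net: +2 1/3 −1 +2 = +3 1/3 stops.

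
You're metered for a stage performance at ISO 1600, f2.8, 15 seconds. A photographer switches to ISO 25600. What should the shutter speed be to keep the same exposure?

1 s

ISO: 1600 → 3200 → 6400 → 12800 → 25600 — 4 stops raised (brighter).
Need 4 stops darker from the shutter speed: 15 → 8 → 4 → 2 → 1.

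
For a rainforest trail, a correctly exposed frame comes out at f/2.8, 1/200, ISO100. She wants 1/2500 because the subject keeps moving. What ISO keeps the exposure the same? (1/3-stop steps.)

ISO 1250

Shutter speed: 1/200 → 1/250 → 1/320 → 1/400 → 1/500 → 1/640 → 1/800 → 1/1000 → 1/1250 → 1/1600 → 1/2000 → 1/2500 — 3 2/3 stops faster (darker).
Need 3 2/3 stops brighter from the ISO: 100 → 125 → 160 → 200 → 250 → 320 → 400 → 500 → 640 → 800 → 1000 → 1250.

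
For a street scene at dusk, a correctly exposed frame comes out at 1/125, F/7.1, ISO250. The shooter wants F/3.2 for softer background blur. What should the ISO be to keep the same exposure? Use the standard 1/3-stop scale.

Aperture: f/7.1 → f/6.3 → f/5.6 → f/5 → f/4.5 → f/4 → f/3.5 → f/3.2 — 2 1/3 stops wider (brighter).
Need 2 1/3 stops darker from the ISO: 250 → 200 → 160 → 125 → 100 → 80 → 64 → 50.

ISO 50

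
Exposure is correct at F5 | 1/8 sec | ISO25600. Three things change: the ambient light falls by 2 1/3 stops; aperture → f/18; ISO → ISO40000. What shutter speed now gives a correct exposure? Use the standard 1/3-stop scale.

5 s

Scene light: 2 1/3 stops darker.
Aperture: f/5 → f/5.6 → f/6.3 → f/7.1 → f/8 → f/9 → f/10 → f/11 → f/13 → f/14 → f/16 → f/18 — 3 2/3 stops narrower (darker).
ISO: 25600 → 32000 → 40000 — 2/3 stop higher (brighter).
Net so far: 5 1/3 stops darker. Shutter speed: 1/8 → 1/6 → 1/5 → 1/4 → 0.3 → 0.4 → 0.5 → 0.6 → 0.8 → 1 → 1.3 → 1.6 → 2 → 2.5 → 3.2 → 4 → 5.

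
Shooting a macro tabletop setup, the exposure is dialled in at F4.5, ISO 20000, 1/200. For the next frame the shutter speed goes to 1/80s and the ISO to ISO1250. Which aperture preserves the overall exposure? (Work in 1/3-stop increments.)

Shutter speed: 1/200 → 1/160 → 1/125 → 1/100 → 1/80 — 1 1/3 stops longer (brighter).
ISO: 20000 → 16000 → 12800 → 10000 → 8000 → 6400 → 5000 → 4000 → 3200 → 2500 → 2000 → 1600 → 1250 — 4 stops lower (darker).
Net change so far: 2 2/3 stops darker. Offset with the aperture: f/4.5 → f/4 → f/3.5 → f/3.2 → f/2.8 → f/2.5 → f/2.2 → f/2 → f/1.8.

f/1.8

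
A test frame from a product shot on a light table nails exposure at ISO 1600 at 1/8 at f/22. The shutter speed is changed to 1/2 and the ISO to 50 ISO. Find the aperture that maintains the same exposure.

f/8

Shutter speed: 1/8 → 1/4 → 1/2 — 2 stops slower (brighter).
ISO: 1600 → 800 → 400 → 200 → 100 → 50 — 5 stops dropped (darker).
Net change so far: 3 stops darker. Offset with the aperture: f/22 → f/16 → f/11 → f/8.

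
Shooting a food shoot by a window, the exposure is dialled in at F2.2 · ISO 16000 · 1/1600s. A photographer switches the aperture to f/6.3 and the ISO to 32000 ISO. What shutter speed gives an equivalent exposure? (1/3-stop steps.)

Aperture: f/2.2 → f/2.5 → f/2.8 → f/3.2 → f/3.5 → f/4 → f/4.5 → f/5 → f/5.6 → f/6.3 — 3 stops narrower (darker).
ISO: 16000 → 20000 → 25600 → 32000 — 1 stop raised (brighter).
Net change so far: 2 stops darker. Offset with the shutter speed: 1/1600 → 1/1250 → 1/1000 → 1/800 → 1/640 → 1/500 → 1/400.

1/400s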